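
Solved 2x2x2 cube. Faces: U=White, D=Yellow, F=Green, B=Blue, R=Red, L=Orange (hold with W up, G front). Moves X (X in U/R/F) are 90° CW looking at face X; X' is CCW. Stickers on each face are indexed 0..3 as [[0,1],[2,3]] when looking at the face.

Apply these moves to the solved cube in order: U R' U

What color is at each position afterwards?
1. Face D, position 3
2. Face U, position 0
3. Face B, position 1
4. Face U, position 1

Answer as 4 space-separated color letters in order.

Answer: G W G W

Derivation:
After move 1 (U): U=WWWW F=RRGG R=BBRR B=OOBB L=GGOO
After move 2 (R'): R=BRBR U=WBWO F=RWGW D=YRYG B=YOYB
After move 3 (U): U=WWOB F=BRGW R=YOBR B=GGYB L=RWOO
Query 1: D[3] = G
Query 2: U[0] = W
Query 3: B[1] = G
Query 4: U[1] = W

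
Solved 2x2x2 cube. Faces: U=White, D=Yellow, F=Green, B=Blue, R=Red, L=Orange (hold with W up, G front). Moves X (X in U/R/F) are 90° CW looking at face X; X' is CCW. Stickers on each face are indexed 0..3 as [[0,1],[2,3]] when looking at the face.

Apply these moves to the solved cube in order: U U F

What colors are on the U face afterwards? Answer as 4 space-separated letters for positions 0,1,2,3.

Answer: W W O R

Derivation:
After move 1 (U): U=WWWW F=RRGG R=BBRR B=OOBB L=GGOO
After move 2 (U): U=WWWW F=BBGG R=OORR B=GGBB L=RROO
After move 3 (F): F=GBGB U=WWOR R=WOWR D=ROYY L=RYOY
Query: U face = WWOR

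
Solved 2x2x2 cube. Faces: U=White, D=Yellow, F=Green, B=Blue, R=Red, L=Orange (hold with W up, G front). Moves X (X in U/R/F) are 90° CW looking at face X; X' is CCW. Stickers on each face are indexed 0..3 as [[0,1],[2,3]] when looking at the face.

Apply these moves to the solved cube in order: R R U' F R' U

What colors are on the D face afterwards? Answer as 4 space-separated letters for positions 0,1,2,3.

After move 1 (R): R=RRRR U=WGWG F=GYGY D=YBYB B=WBWB
After move 2 (R): R=RRRR U=WYWY F=GBGB D=YWYW B=GBGB
After move 3 (U'): U=YYWW F=OOGB R=GBRR B=RRGB L=GBOO
After move 4 (F): F=GOBO U=YYOB R=WBWR D=RGYW L=GYOW
After move 5 (R'): R=BRWW U=YGOR F=GYBB D=ROYO B=WRGB
After move 6 (U): U=OYRG F=BRBB R=WRWW B=GYGB L=GYOW
Query: D face = ROYO

Answer: R O Y O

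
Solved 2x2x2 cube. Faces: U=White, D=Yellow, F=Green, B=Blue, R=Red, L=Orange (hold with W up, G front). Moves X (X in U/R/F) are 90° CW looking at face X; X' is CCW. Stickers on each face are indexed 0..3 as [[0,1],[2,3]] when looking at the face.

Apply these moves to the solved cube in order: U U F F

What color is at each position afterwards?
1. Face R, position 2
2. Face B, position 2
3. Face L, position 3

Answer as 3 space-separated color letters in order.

After move 1 (U): U=WWWW F=RRGG R=BBRR B=OOBB L=GGOO
After move 2 (U): U=WWWW F=BBGG R=OORR B=GGBB L=RROO
After move 3 (F): F=GBGB U=WWOR R=WOWR D=ROYY L=RYOY
After move 4 (F): F=GGBB U=WWYY R=OORR D=WWYY L=RROO
Query 1: R[2] = R
Query 2: B[2] = B
Query 3: L[3] = O

Answer: R B O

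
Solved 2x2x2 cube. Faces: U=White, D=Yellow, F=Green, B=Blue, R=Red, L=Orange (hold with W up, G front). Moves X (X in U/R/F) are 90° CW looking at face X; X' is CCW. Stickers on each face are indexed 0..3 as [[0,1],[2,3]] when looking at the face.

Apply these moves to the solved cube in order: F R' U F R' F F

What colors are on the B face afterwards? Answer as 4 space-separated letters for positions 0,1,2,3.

Answer: G Y Y B

Derivation:
After move 1 (F): F=GGGG U=WWOO R=WRWR D=RRYY L=OYOY
After move 2 (R'): R=RRWW U=WBOB F=GWGO D=RGYG B=YBRB
After move 3 (U): U=OWBB F=RRGO R=YBWW B=OYRB L=GWOY
After move 4 (F): F=GROR U=OWYW R=BBBW D=WYYG L=GROG
After move 5 (R'): R=BWBB U=ORYO F=GWOW D=WRYR B=GYYB
After move 6 (F): F=OGWW U=ORGR R=YWOB D=BBYR L=GWOR
After move 7 (F): F=WOWG U=ORRW R=GWRB D=OYYR L=GBOB
Query: B face = GYYB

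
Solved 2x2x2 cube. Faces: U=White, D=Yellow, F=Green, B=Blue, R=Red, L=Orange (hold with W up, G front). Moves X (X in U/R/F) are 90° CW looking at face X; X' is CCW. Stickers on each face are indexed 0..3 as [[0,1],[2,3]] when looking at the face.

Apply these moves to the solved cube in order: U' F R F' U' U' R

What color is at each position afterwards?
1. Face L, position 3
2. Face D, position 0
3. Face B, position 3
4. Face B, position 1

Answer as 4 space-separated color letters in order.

Answer: O Y B Y

Derivation:
After move 1 (U'): U=WWWW F=OOGG R=GGRR B=RRBB L=BBOO
After move 2 (F): F=GOGO U=WWOB R=WGWR D=RGYY L=BYOY
After move 3 (R): R=WWRG U=WOOO F=GGGY D=RBYR B=BRWB
After move 4 (F'): F=GYGG U=WOWR R=BWRG D=YYYR L=BOOO
After move 5 (U'): U=ORWW F=BOGG R=GYRG B=BWWB L=BROO
After move 6 (U'): U=RWOW F=BRGG R=BORG B=GYWB L=BWOO
After move 7 (R): R=RBGO U=RROG F=BYGR D=YWYG B=WYWB
Query 1: L[3] = O
Query 2: D[0] = Y
Query 3: B[3] = B
Query 4: B[1] = Y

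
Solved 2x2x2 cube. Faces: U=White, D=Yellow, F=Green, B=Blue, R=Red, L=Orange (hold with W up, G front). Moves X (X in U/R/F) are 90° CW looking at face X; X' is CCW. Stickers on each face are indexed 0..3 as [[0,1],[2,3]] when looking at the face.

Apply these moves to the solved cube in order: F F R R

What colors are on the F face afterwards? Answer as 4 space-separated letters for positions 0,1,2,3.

Answer: G B G B

Derivation:
After move 1 (F): F=GGGG U=WWOO R=WRWR D=RRYY L=OYOY
After move 2 (F): F=GGGG U=WWYY R=OROR D=WWYY L=OROR
After move 3 (R): R=OORR U=WGYG F=GWGY D=WBYB B=YBWB
After move 4 (R): R=RORO U=WWYY F=GBGB D=WWYY B=GBGB
Query: F face = GBGB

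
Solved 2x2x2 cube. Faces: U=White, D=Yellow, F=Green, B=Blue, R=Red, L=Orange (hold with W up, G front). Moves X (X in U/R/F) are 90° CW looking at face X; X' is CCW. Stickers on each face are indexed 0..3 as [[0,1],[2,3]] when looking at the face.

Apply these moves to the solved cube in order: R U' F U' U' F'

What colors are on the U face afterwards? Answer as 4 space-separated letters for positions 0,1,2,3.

After move 1 (R): R=RRRR U=WGWG F=GYGY D=YBYB B=WBWB
After move 2 (U'): U=GGWW F=OOGY R=GYRR B=RRWB L=WBOO
After move 3 (F): F=GOYO U=GGOB R=WYWR D=RGYB L=WYOB
After move 4 (U'): U=GBGO F=WYYO R=GOWR B=WYWB L=RROB
After move 5 (U'): U=BOGG F=RRYO R=WYWR B=GOWB L=WYOB
After move 6 (F'): F=RORY U=BOWW R=GYRR D=YBYB L=WGOG
Query: U face = BOWW

Answer: B O W W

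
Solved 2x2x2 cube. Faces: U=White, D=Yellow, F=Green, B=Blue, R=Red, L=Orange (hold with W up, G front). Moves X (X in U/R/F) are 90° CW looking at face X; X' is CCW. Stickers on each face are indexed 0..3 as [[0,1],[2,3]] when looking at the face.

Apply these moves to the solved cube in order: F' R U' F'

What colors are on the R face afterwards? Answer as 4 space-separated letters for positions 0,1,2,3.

After move 1 (F'): F=GGGG U=WWRR R=YRYR D=OOYY L=OWOW
After move 2 (R): R=YYRR U=WGRG F=GOGY D=OBYB B=RBWB
After move 3 (U'): U=GGWR F=OWGY R=GORR B=YYWB L=RBOW
After move 4 (F'): F=WYOG U=GGGR R=BOOR D=BWYB L=RROW
Query: R face = BOOR

Answer: B O O R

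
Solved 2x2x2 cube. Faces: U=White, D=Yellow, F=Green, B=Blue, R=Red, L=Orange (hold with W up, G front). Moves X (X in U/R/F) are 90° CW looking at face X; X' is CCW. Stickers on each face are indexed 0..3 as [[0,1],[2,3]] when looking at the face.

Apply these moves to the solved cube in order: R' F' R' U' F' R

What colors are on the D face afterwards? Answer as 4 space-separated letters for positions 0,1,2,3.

Answer: B O Y R

Derivation:
After move 1 (R'): R=RRRR U=WBWB F=GWGW D=YGYG B=YBYB
After move 2 (F'): F=WWGG U=WBRR R=GRYR D=OOYG L=OBOW
After move 3 (R'): R=RRGY U=WYRY F=WBGR D=OWYG B=GBOB
After move 4 (U'): U=YYWR F=OBGR R=WBGY B=RROB L=GBOW
After move 5 (F'): F=BROG U=YYWG R=WBOY D=BWYG L=GROW
After move 6 (R): R=OWYB U=YRWG F=BWOG D=BOYR B=GRYB
Query: D face = BOYR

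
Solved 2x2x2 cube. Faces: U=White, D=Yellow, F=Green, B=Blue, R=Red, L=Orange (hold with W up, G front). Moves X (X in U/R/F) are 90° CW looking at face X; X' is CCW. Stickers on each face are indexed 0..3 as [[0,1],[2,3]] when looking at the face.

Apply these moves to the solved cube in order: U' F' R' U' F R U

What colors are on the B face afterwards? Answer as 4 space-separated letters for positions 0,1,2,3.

After move 1 (U'): U=WWWW F=OOGG R=GGRR B=RRBB L=BBOO
After move 2 (F'): F=OGOG U=WWGR R=YGYR D=BOYY L=BWOW
After move 3 (R'): R=GRYY U=WBGR F=OWOR D=BGYG B=YROB
After move 4 (U'): U=BRWG F=BWOR R=OWYY B=GROB L=YROW
After move 5 (F): F=OBRW U=BRWR R=WWGY D=YOYG L=YBOG
After move 6 (R): R=GWYW U=BBWW F=OORG D=YOYG B=RRRB
After move 7 (U): U=WBWB F=GWRG R=RRYW B=YBRB L=OOOG
Query: B face = YBRB

Answer: Y B R B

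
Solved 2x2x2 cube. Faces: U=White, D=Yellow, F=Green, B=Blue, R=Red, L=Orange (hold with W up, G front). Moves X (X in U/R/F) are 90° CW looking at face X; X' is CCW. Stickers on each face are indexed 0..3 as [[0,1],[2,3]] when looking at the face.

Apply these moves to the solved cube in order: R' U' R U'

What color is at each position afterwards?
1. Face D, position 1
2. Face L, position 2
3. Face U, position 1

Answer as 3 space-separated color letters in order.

Answer: Y O W

Derivation:
After move 1 (R'): R=RRRR U=WBWB F=GWGW D=YGYG B=YBYB
After move 2 (U'): U=BBWW F=OOGW R=GWRR B=RRYB L=YBOO
After move 3 (R): R=RGRW U=BOWW F=OGGG D=YYYR B=WRBB
After move 4 (U'): U=OWBW F=YBGG R=OGRW B=RGBB L=WROO
Query 1: D[1] = Y
Query 2: L[2] = O
Query 3: U[1] = W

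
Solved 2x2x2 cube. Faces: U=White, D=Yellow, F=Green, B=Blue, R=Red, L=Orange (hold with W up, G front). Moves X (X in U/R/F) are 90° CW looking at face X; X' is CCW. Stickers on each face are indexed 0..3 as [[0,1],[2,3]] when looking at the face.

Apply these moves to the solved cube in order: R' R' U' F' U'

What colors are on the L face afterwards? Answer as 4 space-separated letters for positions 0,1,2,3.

After move 1 (R'): R=RRRR U=WBWB F=GWGW D=YGYG B=YBYB
After move 2 (R'): R=RRRR U=WYWY F=GBGB D=YWYW B=GBGB
After move 3 (U'): U=YYWW F=OOGB R=GBRR B=RRGB L=GBOO
After move 4 (F'): F=OBOG U=YYGR R=WBYR D=BOYW L=GWOW
After move 5 (U'): U=YRYG F=GWOG R=OBYR B=WBGB L=RROW
Query: L face = RROW

Answer: R R O W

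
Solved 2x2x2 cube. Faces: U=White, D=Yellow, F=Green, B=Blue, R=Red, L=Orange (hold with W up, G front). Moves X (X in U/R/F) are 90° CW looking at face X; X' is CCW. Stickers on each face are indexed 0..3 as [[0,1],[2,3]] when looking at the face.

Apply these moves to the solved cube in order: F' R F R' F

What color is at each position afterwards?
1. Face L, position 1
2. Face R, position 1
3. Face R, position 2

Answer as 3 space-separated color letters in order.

After move 1 (F'): F=GGGG U=WWRR R=YRYR D=OOYY L=OWOW
After move 2 (R): R=YYRR U=WGRG F=GOGY D=OBYB B=RBWB
After move 3 (F): F=GGYO U=WGWW R=RYGR D=RYYB L=OOOB
After move 4 (R'): R=YRRG U=WWWR F=GGYW D=RGYO B=BBYB
After move 5 (F): F=YGWG U=WWBO R=WRRG D=RYYO L=OROG
Query 1: L[1] = R
Query 2: R[1] = R
Query 3: R[2] = R

Answer: R R R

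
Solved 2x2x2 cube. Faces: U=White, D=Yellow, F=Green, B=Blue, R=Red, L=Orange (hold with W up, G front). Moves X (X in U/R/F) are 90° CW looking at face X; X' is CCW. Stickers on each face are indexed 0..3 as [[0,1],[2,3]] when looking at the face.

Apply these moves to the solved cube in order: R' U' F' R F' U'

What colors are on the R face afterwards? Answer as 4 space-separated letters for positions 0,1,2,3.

After move 1 (R'): R=RRRR U=WBWB F=GWGW D=YGYG B=YBYB
After move 2 (U'): U=BBWW F=OOGW R=GWRR B=RRYB L=YBOO
After move 3 (F'): F=OWOG U=BBGR R=GWYR D=BOYG L=YWOW
After move 4 (R): R=YGRW U=BWGG F=OOOG D=BYYR B=RRBB
After move 5 (F'): F=OGOO U=BWYR R=YGBW D=WWYR L=YGOG
After move 6 (U'): U=WRBY F=YGOO R=OGBW B=YGBB L=RROG
Query: R face = OGBW

Answer: O G B W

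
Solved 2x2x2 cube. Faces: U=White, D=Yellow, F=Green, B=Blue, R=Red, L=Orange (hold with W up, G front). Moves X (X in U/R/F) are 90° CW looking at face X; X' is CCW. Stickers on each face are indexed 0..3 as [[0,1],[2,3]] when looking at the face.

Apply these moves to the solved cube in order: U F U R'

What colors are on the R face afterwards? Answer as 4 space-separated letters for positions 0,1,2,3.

After move 1 (U): U=WWWW F=RRGG R=BBRR B=OOBB L=GGOO
After move 2 (F): F=GRGR U=WWOG R=WBWR D=RBYY L=GYOY
After move 3 (U): U=OWGW F=WBGR R=OOWR B=GYBB L=GROY
After move 4 (R'): R=OROW U=OBGG F=WWGW D=RBYR B=YYBB
Query: R face = OROW

Answer: O R O W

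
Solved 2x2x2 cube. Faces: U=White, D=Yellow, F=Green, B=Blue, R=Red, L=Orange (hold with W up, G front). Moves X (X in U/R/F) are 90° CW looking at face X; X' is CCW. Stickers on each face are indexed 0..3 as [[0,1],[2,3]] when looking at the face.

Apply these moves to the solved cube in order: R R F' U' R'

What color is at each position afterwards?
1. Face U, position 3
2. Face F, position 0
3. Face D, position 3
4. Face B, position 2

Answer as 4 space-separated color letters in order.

Answer: W O G O

Derivation:
After move 1 (R): R=RRRR U=WGWG F=GYGY D=YBYB B=WBWB
After move 2 (R): R=RRRR U=WYWY F=GBGB D=YWYW B=GBGB
After move 3 (F'): F=BBGG U=WYRR R=WRYR D=OOYW L=OYOW
After move 4 (U'): U=YRWR F=OYGG R=BBYR B=WRGB L=GBOW
After move 5 (R'): R=BRBY U=YGWW F=ORGR D=OYYG B=WROB
Query 1: U[3] = W
Query 2: F[0] = O
Query 3: D[3] = G
Query 4: B[2] = O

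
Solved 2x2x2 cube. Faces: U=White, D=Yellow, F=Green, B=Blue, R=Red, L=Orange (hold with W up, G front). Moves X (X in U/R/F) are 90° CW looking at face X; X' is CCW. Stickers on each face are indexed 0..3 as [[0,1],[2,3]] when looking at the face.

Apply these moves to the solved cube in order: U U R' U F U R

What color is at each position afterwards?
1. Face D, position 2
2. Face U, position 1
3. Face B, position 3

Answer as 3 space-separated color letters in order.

After move 1 (U): U=WWWW F=RRGG R=BBRR B=OOBB L=GGOO
After move 2 (U): U=WWWW F=BBGG R=OORR B=GGBB L=RROO
After move 3 (R'): R=OROR U=WBWG F=BWGW D=YBYG B=YGYB
After move 4 (U): U=WWGB F=ORGW R=YGOR B=RRYB L=BWOO
After move 5 (F): F=GOWR U=WWOW R=GGBR D=OYYG L=BYOB
After move 6 (U): U=OWWW F=GGWR R=RRBR B=BYYB L=GOOB
After move 7 (R): R=BRRR U=OGWR F=GYWG D=OYYB B=WYWB
Query 1: D[2] = Y
Query 2: U[1] = G
Query 3: B[3] = B

Answer: Y G B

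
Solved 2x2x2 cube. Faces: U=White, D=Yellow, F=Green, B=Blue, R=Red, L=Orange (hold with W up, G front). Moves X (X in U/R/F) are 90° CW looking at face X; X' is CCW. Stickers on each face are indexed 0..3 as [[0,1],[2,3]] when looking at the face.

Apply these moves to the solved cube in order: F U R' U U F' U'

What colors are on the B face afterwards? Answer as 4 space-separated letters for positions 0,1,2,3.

Answer: R G R B

Derivation:
After move 1 (F): F=GGGG U=WWOO R=WRWR D=RRYY L=OYOY
After move 2 (U): U=OWOW F=WRGG R=BBWR B=OYBB L=GGOY
After move 3 (R'): R=BRBW U=OBOO F=WWGW D=RRYG B=YYRB
After move 4 (U): U=OOOB F=BRGW R=YYBW B=GGRB L=WWOY
After move 5 (U): U=OOBO F=YYGW R=GGBW B=WWRB L=BROY
After move 6 (F'): F=YWYG U=OOGB R=RGRW D=RYYG L=BOOB
After move 7 (U'): U=OBOG F=BOYG R=YWRW B=RGRB L=WWOB
Query: B face = RGRB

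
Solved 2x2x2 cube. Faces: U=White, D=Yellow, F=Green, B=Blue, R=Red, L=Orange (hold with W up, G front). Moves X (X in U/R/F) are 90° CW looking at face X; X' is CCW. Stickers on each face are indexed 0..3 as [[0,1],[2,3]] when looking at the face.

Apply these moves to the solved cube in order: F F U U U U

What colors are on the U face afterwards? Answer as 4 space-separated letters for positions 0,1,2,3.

After move 1 (F): F=GGGG U=WWOO R=WRWR D=RRYY L=OYOY
After move 2 (F): F=GGGG U=WWYY R=OROR D=WWYY L=OROR
After move 3 (U): U=YWYW F=ORGG R=BBOR B=ORBB L=GGOR
After move 4 (U): U=YYWW F=BBGG R=OROR B=GGBB L=OROR
After move 5 (U): U=WYWY F=ORGG R=GGOR B=ORBB L=BBOR
After move 6 (U): U=WWYY F=GGGG R=OROR B=BBBB L=OROR
Query: U face = WWYY

Answer: W W Y Y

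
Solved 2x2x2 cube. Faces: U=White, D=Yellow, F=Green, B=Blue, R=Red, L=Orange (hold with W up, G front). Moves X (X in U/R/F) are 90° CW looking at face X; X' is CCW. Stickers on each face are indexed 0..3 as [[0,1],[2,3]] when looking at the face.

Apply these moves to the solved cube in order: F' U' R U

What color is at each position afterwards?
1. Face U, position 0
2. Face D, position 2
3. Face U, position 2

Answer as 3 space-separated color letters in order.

Answer: W Y G

Derivation:
After move 1 (F'): F=GGGG U=WWRR R=YRYR D=OOYY L=OWOW
After move 2 (U'): U=WRWR F=OWGG R=GGYR B=YRBB L=BBOW
After move 3 (R): R=YGRG U=WWWG F=OOGY D=OBYY B=RRRB
After move 4 (U): U=WWGW F=YGGY R=RRRG B=BBRB L=OOOW
Query 1: U[0] = W
Query 2: D[2] = Y
Query 3: U[2] = G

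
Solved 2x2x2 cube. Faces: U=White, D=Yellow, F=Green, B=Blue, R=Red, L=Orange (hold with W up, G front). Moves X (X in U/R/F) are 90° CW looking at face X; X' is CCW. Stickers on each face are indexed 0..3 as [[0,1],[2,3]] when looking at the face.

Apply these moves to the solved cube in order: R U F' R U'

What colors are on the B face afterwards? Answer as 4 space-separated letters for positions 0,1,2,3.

After move 1 (R): R=RRRR U=WGWG F=GYGY D=YBYB B=WBWB
After move 2 (U): U=WWGG F=RRGY R=WBRR B=OOWB L=GYOO
After move 3 (F'): F=RYRG U=WWWR R=BBYR D=YOYB L=GGOG
After move 4 (R): R=YBRB U=WYWG F=RORB D=YWYO B=ROWB
After move 5 (U'): U=YGWW F=GGRB R=RORB B=YBWB L=ROOG
Query: B face = YBWB

Answer: Y B W B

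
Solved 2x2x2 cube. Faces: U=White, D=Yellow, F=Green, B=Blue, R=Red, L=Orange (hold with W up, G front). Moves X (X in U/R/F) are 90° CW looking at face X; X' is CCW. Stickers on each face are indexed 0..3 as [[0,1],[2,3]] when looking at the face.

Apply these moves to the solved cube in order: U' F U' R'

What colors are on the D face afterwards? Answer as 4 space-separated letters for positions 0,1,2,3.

Answer: R Y Y O

Derivation:
After move 1 (U'): U=WWWW F=OOGG R=GGRR B=RRBB L=BBOO
After move 2 (F): F=GOGO U=WWOB R=WGWR D=RGYY L=BYOY
After move 3 (U'): U=WBWO F=BYGO R=GOWR B=WGBB L=RROY
After move 4 (R'): R=ORGW U=WBWW F=BBGO D=RYYO B=YGGB
Query: D face = RYYO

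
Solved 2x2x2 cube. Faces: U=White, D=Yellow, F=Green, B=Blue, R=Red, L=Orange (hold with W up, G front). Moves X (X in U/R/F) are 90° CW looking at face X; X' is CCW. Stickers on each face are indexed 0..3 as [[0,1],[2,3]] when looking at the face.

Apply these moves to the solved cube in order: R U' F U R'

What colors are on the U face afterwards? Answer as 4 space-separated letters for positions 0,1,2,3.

Answer: O W B W

Derivation:
After move 1 (R): R=RRRR U=WGWG F=GYGY D=YBYB B=WBWB
After move 2 (U'): U=GGWW F=OOGY R=GYRR B=RRWB L=WBOO
After move 3 (F): F=GOYO U=GGOB R=WYWR D=RGYB L=WYOB
After move 4 (U): U=OGBG F=WYYO R=RRWR B=WYWB L=GOOB
After move 5 (R'): R=RRRW U=OWBW F=WGYG D=RYYO B=BYGB
Query: U face = OWBW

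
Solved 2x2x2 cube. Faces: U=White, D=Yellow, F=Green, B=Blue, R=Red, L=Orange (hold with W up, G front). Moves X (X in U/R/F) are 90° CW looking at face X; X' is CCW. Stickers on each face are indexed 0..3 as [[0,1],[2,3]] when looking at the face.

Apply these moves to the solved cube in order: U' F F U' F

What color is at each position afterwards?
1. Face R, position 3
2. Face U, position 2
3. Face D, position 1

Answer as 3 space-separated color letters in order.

After move 1 (U'): U=WWWW F=OOGG R=GGRR B=RRBB L=BBOO
After move 2 (F): F=GOGO U=WWOB R=WGWR D=RGYY L=BYOY
After move 3 (F): F=GGOO U=WWYY R=OGBR D=WWYY L=BROG
After move 4 (U'): U=WYWY F=BROO R=GGBR B=OGBB L=RROG
After move 5 (F): F=OBOR U=WYGR R=WGYR D=BGYY L=RWOW
Query 1: R[3] = R
Query 2: U[2] = G
Query 3: D[1] = G

Answer: R G G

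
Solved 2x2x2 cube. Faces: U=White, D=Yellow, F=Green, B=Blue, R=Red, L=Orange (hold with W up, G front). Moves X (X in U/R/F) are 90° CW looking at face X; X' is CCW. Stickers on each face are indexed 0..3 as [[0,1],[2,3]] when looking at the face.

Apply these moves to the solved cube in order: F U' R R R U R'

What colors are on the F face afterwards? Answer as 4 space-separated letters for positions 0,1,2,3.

Answer: G W G B

Derivation:
After move 1 (F): F=GGGG U=WWOO R=WRWR D=RRYY L=OYOY
After move 2 (U'): U=WOWO F=OYGG R=GGWR B=WRBB L=BBOY
After move 3 (R): R=WGRG U=WYWG F=ORGY D=RBYW B=OROB
After move 4 (R): R=RWGG U=WRWY F=OBGW D=ROYO B=GRYB
After move 5 (R): R=GRGW U=WBWW F=OOGO D=RYYG B=YRRB
After move 6 (U): U=WWWB F=GRGO R=YRGW B=BBRB L=OOOY
After move 7 (R'): R=RWYG U=WRWB F=GWGB D=RRYO B=GBYB
Query: F face = GWGB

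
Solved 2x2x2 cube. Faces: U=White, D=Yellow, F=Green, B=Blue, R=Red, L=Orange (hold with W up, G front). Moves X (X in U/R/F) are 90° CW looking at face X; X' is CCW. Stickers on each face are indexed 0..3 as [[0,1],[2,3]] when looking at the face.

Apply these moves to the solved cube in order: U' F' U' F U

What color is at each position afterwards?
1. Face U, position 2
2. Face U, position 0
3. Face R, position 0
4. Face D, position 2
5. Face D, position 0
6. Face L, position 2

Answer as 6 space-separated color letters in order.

After move 1 (U'): U=WWWW F=OOGG R=GGRR B=RRBB L=BBOO
After move 2 (F'): F=OGOG U=WWGR R=YGYR D=BOYY L=BWOW
After move 3 (U'): U=WRWG F=BWOG R=OGYR B=YGBB L=RROW
After move 4 (F): F=OBGW U=WRWR R=WGGR D=YOYY L=RBOO
After move 5 (U): U=WWRR F=WGGW R=YGGR B=RBBB L=OBOO
Query 1: U[2] = R
Query 2: U[0] = W
Query 3: R[0] = Y
Query 4: D[2] = Y
Query 5: D[0] = Y
Query 6: L[2] = O

Answer: R W Y Y Y O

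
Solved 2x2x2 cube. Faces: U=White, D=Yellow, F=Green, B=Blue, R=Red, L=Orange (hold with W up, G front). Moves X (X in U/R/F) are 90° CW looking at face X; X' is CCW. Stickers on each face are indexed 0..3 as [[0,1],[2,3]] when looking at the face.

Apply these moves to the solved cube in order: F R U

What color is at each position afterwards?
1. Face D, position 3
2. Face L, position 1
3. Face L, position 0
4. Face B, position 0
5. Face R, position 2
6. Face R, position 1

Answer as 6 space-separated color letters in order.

After move 1 (F): F=GGGG U=WWOO R=WRWR D=RRYY L=OYOY
After move 2 (R): R=WWRR U=WGOG F=GRGY D=RBYB B=OBWB
After move 3 (U): U=OWGG F=WWGY R=OBRR B=OYWB L=GROY
Query 1: D[3] = B
Query 2: L[1] = R
Query 3: L[0] = G
Query 4: B[0] = O
Query 5: R[2] = R
Query 6: R[1] = B

Answer: B R G O R B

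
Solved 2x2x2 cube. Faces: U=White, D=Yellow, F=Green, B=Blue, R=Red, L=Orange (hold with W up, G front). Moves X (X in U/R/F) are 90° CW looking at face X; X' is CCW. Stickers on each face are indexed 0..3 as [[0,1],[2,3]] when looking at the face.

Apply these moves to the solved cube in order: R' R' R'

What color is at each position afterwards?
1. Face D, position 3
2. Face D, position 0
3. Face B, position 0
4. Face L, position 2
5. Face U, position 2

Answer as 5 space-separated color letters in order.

Answer: B Y W O W

Derivation:
After move 1 (R'): R=RRRR U=WBWB F=GWGW D=YGYG B=YBYB
After move 2 (R'): R=RRRR U=WYWY F=GBGB D=YWYW B=GBGB
After move 3 (R'): R=RRRR U=WGWG F=GYGY D=YBYB B=WBWB
Query 1: D[3] = B
Query 2: D[0] = Y
Query 3: B[0] = W
Query 4: L[2] = O
Query 5: U[2] = W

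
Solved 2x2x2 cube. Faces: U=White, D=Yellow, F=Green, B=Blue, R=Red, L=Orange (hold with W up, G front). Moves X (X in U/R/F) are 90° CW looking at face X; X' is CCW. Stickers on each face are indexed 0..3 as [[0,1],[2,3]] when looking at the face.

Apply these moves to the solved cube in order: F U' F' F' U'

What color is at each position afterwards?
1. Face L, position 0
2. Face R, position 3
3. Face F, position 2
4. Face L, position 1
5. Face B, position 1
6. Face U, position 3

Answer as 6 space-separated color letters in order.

Answer: W R Y R G R

Derivation:
After move 1 (F): F=GGGG U=WWOO R=WRWR D=RRYY L=OYOY
After move 2 (U'): U=WOWO F=OYGG R=GGWR B=WRBB L=BBOY
After move 3 (F'): F=YGOG U=WOGW R=RGRR D=BYYY L=BOOW
After move 4 (F'): F=GGYO U=WORR R=YGBR D=OWYY L=BWOG
After move 5 (U'): U=ORWR F=BWYO R=GGBR B=YGBB L=WROG
Query 1: L[0] = W
Query 2: R[3] = R
Query 3: F[2] = Y
Query 4: L[1] = R
Query 5: B[1] = G
Query 6: U[3] = R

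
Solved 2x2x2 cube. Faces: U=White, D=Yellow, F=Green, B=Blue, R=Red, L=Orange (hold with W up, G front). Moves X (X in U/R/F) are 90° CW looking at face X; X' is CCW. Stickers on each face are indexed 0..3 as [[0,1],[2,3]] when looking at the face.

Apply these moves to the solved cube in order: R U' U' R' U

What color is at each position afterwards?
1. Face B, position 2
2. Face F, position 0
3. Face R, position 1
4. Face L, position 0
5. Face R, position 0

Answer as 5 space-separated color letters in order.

After move 1 (R): R=RRRR U=WGWG F=GYGY D=YBYB B=WBWB
After move 2 (U'): U=GGWW F=OOGY R=GYRR B=RRWB L=WBOO
After move 3 (U'): U=GWGW F=WBGY R=OORR B=GYWB L=RROO
After move 4 (R'): R=OROR U=GWGG F=WWGW D=YBYY B=BYBB
After move 5 (U): U=GGGW F=ORGW R=BYOR B=RRBB L=WWOO
Query 1: B[2] = B
Query 2: F[0] = O
Query 3: R[1] = Y
Query 4: L[0] = W
Query 5: R[0] = B

Answer: B O Y W B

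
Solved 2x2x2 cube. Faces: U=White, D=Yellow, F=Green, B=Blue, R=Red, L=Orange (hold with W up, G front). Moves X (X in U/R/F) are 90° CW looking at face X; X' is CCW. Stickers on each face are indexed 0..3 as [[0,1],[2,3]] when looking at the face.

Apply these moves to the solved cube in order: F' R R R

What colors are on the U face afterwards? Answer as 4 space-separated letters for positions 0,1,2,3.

Answer: W B R B

Derivation:
After move 1 (F'): F=GGGG U=WWRR R=YRYR D=OOYY L=OWOW
After move 2 (R): R=YYRR U=WGRG F=GOGY D=OBYB B=RBWB
After move 3 (R): R=RYRY U=WORY F=GBGB D=OWYR B=GBGB
After move 4 (R): R=RRYY U=WBRB F=GWGR D=OGYG B=YBOB
Query: U face = WBRB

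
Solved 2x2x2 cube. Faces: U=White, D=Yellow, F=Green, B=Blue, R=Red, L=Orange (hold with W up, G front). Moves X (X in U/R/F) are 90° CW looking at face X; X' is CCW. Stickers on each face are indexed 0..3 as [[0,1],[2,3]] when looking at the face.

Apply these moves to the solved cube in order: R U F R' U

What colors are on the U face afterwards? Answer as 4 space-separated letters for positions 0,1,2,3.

After move 1 (R): R=RRRR U=WGWG F=GYGY D=YBYB B=WBWB
After move 2 (U): U=WWGG F=RRGY R=WBRR B=OOWB L=GYOO
After move 3 (F): F=GRYR U=WWOY R=GBGR D=RWYB L=GYOB
After move 4 (R'): R=BRGG U=WWOO F=GWYY D=RRYR B=BOWB
After move 5 (U): U=OWOW F=BRYY R=BOGG B=GYWB L=GWOB
Query: U face = OWOW

Answer: O W O W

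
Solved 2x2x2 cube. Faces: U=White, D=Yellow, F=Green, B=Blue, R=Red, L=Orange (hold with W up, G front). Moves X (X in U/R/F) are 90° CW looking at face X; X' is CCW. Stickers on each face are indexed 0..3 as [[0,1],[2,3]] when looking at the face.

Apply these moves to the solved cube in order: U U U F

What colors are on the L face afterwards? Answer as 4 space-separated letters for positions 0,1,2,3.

After move 1 (U): U=WWWW F=RRGG R=BBRR B=OOBB L=GGOO
After move 2 (U): U=WWWW F=BBGG R=OORR B=GGBB L=RROO
After move 3 (U): U=WWWW F=OOGG R=GGRR B=RRBB L=BBOO
After move 4 (F): F=GOGO U=WWOB R=WGWR D=RGYY L=BYOY
Query: L face = BYOY

Answer: B Y O Y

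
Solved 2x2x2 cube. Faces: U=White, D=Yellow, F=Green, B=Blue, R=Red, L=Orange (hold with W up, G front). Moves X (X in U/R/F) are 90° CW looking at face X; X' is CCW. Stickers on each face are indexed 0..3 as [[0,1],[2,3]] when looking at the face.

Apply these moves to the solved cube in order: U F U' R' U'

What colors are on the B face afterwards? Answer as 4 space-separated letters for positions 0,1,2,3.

Answer: R R B B

Derivation:
After move 1 (U): U=WWWW F=RRGG R=BBRR B=OOBB L=GGOO
After move 2 (F): F=GRGR U=WWOG R=WBWR D=RBYY L=GYOY
After move 3 (U'): U=WGWO F=GYGR R=GRWR B=WBBB L=OOOY
After move 4 (R'): R=RRGW U=WBWW F=GGGO D=RYYR B=YBBB
After move 5 (U'): U=BWWW F=OOGO R=GGGW B=RRBB L=YBOY
Query: B face = RRBB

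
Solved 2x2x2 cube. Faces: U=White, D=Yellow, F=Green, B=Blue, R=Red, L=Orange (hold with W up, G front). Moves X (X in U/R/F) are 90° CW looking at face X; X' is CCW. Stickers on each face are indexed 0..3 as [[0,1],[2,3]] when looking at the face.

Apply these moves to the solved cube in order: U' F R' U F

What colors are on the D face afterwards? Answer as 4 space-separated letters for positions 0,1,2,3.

After move 1 (U'): U=WWWW F=OOGG R=GGRR B=RRBB L=BBOO
After move 2 (F): F=GOGO U=WWOB R=WGWR D=RGYY L=BYOY
After move 3 (R'): R=GRWW U=WBOR F=GWGB D=ROYO B=YRGB
After move 4 (U): U=OWRB F=GRGB R=YRWW B=BYGB L=GWOY
After move 5 (F): F=GGBR U=OWYW R=RRBW D=WYYO L=GROO
Query: D face = WYYO

Answer: W Y Y O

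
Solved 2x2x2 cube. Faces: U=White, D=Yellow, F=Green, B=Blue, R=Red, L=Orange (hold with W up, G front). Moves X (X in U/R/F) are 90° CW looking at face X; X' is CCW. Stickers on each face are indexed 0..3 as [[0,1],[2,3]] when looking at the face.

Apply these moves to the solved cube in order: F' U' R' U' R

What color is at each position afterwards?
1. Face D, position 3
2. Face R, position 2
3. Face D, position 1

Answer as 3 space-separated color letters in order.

After move 1 (F'): F=GGGG U=WWRR R=YRYR D=OOYY L=OWOW
After move 2 (U'): U=WRWR F=OWGG R=GGYR B=YRBB L=BBOW
After move 3 (R'): R=GRGY U=WBWY F=ORGR D=OWYG B=YROB
After move 4 (U'): U=BYWW F=BBGR R=ORGY B=GROB L=YROW
After move 5 (R): R=GOYR U=BBWR F=BWGG D=OOYG B=WRYB
Query 1: D[3] = G
Query 2: R[2] = Y
Query 3: D[1] = O

Answer: G Y O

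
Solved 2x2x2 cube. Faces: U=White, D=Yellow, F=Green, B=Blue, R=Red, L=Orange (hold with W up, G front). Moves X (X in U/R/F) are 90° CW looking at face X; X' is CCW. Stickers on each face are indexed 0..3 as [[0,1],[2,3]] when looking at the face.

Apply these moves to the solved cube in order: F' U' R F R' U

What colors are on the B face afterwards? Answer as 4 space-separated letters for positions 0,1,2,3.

Answer: B O Y B

Derivation:
After move 1 (F'): F=GGGG U=WWRR R=YRYR D=OOYY L=OWOW
After move 2 (U'): U=WRWR F=OWGG R=GGYR B=YRBB L=BBOW
After move 3 (R): R=YGRG U=WWWG F=OOGY D=OBYY B=RRRB
After move 4 (F): F=GOYO U=WWWB R=WGGG D=RYYY L=BOOB
After move 5 (R'): R=GGWG U=WRWR F=GWYB D=ROYO B=YRYB
After move 6 (U): U=WWRR F=GGYB R=YRWG B=BOYB L=GWOB
Query: B face = BOYB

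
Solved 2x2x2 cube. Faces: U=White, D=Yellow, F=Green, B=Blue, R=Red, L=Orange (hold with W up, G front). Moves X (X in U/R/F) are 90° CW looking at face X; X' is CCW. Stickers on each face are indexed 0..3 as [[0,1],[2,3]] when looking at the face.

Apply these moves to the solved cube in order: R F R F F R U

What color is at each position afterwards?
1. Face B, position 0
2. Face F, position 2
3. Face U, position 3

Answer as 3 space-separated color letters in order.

Answer: O R Y

Derivation:
After move 1 (R): R=RRRR U=WGWG F=GYGY D=YBYB B=WBWB
After move 2 (F): F=GGYY U=WGOO R=WRGR D=RRYB L=OYOB
After move 3 (R): R=GWRR U=WGOY F=GRYB D=RWYW B=OBGB
After move 4 (F): F=YGBR U=WGBY R=OWYR D=RGYW L=OROW
After move 5 (F): F=BYRG U=WGWR R=BWYR D=YOYW L=OROG
After move 6 (R): R=YBRW U=WYWG F=BORW D=YGYO B=RBGB
After move 7 (U): U=WWGY F=YBRW R=RBRW B=ORGB L=BOOG
Query 1: B[0] = O
Query 2: F[2] = R
Query 3: U[3] = Y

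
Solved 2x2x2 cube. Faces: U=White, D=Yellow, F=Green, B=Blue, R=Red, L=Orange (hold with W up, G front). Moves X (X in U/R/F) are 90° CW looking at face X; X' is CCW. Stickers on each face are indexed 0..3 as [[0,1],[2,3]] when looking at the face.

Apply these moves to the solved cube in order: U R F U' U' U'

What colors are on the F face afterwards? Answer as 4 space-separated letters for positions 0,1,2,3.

Answer: W B Y Y

Derivation:
After move 1 (U): U=WWWW F=RRGG R=BBRR B=OOBB L=GGOO
After move 2 (R): R=RBRB U=WRWG F=RYGY D=YBYO B=WOWB
After move 3 (F): F=GRYY U=WROG R=WBGB D=RRYO L=GYOB
After move 4 (U'): U=RGWO F=GYYY R=GRGB B=WBWB L=WOOB
After move 5 (U'): U=GORW F=WOYY R=GYGB B=GRWB L=WBOB
After move 6 (U'): U=OWGR F=WBYY R=WOGB B=GYWB L=GROB
Query: F face = WBYY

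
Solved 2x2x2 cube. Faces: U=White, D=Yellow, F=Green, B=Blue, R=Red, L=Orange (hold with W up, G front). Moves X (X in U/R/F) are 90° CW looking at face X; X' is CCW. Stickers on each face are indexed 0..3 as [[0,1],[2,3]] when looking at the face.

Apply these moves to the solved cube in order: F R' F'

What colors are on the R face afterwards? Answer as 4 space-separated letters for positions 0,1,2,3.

Answer: G R R W

Derivation:
After move 1 (F): F=GGGG U=WWOO R=WRWR D=RRYY L=OYOY
After move 2 (R'): R=RRWW U=WBOB F=GWGO D=RGYG B=YBRB
After move 3 (F'): F=WOGG U=WBRW R=GRRW D=YYYG L=OBOO
Query: R face = GRRW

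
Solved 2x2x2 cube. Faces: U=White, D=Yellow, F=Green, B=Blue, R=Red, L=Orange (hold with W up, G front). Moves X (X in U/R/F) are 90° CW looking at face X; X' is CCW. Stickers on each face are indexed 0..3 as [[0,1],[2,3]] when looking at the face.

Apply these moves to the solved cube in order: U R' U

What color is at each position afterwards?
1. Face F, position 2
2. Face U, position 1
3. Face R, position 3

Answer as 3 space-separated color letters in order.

Answer: G W R

Derivation:
After move 1 (U): U=WWWW F=RRGG R=BBRR B=OOBB L=GGOO
After move 2 (R'): R=BRBR U=WBWO F=RWGW D=YRYG B=YOYB
After move 3 (U): U=WWOB F=BRGW R=YOBR B=GGYB L=RWOO
Query 1: F[2] = G
Query 2: U[1] = W
Query 3: R[3] = R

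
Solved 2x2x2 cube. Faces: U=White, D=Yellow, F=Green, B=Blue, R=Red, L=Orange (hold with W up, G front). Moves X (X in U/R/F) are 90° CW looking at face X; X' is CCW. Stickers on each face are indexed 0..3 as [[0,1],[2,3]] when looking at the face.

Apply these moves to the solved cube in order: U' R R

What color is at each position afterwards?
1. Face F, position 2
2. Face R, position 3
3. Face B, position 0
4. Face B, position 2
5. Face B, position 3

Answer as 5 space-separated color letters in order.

Answer: G G G O B

Derivation:
After move 1 (U'): U=WWWW F=OOGG R=GGRR B=RRBB L=BBOO
After move 2 (R): R=RGRG U=WOWG F=OYGY D=YBYR B=WRWB
After move 3 (R): R=RRGG U=WYWY F=OBGR D=YWYW B=GROB
Query 1: F[2] = G
Query 2: R[3] = G
Query 3: B[0] = G
Query 4: B[2] = O
Query 5: B[3] = B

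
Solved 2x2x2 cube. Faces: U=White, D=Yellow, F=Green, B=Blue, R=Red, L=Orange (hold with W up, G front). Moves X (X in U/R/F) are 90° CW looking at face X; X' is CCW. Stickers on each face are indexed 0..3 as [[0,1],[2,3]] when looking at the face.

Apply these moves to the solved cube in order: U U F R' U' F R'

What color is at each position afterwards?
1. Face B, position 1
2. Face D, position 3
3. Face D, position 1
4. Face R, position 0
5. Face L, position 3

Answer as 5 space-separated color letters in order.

Answer: R Y R W B

Derivation:
After move 1 (U): U=WWWW F=RRGG R=BBRR B=OOBB L=GGOO
After move 2 (U): U=WWWW F=BBGG R=OORR B=GGBB L=RROO
After move 3 (F): F=GBGB U=WWOR R=WOWR D=ROYY L=RYOY
After move 4 (R'): R=ORWW U=WBOG F=GWGR D=RBYB B=YGOB
After move 5 (U'): U=BGWO F=RYGR R=GWWW B=OROB L=YGOY
After move 6 (F): F=GRRY U=BGYG R=WWOW D=WGYB L=YROB
After move 7 (R'): R=WWWO U=BOYO F=GGRG D=WRYY B=BRGB
Query 1: B[1] = R
Query 2: D[3] = Y
Query 3: D[1] = R
Query 4: R[0] = W
Query 5: L[3] = B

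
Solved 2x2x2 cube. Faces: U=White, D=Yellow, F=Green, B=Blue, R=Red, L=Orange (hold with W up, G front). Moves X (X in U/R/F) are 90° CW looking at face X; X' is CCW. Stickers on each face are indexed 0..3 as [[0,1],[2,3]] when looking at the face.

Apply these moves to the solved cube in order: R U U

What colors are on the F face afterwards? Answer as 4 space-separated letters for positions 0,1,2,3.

After move 1 (R): R=RRRR U=WGWG F=GYGY D=YBYB B=WBWB
After move 2 (U): U=WWGG F=RRGY R=WBRR B=OOWB L=GYOO
After move 3 (U): U=GWGW F=WBGY R=OORR B=GYWB L=RROO
Query: F face = WBGY

Answer: W B G Y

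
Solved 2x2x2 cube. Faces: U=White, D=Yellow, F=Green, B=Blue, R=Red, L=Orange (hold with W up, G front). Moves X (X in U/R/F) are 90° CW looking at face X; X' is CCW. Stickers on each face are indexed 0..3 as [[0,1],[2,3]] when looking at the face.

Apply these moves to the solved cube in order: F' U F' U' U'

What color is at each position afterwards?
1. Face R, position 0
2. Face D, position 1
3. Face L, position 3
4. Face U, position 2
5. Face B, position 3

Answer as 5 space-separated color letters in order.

After move 1 (F'): F=GGGG U=WWRR R=YRYR D=OOYY L=OWOW
After move 2 (U): U=RWRW F=YRGG R=BBYR B=OWBB L=GGOW
After move 3 (F'): F=RGYG U=RWBY R=OBOR D=GWYY L=GWOR
After move 4 (U'): U=WYRB F=GWYG R=RGOR B=OBBB L=OWOR
After move 5 (U'): U=YBWR F=OWYG R=GWOR B=RGBB L=OBOR
Query 1: R[0] = G
Query 2: D[1] = W
Query 3: L[3] = R
Query 4: U[2] = W
Query 5: B[3] = B

Answer: G W R W B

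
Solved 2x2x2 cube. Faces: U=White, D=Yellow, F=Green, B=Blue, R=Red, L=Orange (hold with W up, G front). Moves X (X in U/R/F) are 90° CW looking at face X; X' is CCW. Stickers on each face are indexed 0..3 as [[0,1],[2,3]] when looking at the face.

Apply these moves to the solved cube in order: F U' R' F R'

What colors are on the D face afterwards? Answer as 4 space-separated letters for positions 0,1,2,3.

Answer: G O Y O

Derivation:
After move 1 (F): F=GGGG U=WWOO R=WRWR D=RRYY L=OYOY
After move 2 (U'): U=WOWO F=OYGG R=GGWR B=WRBB L=BBOY
After move 3 (R'): R=GRGW U=WBWW F=OOGO D=RYYG B=YRRB
After move 4 (F): F=GOOO U=WBYB R=WRWW D=GGYG L=BROY
After move 5 (R'): R=RWWW U=WRYY F=GBOB D=GOYO B=GRGB
Query: D face = GOYO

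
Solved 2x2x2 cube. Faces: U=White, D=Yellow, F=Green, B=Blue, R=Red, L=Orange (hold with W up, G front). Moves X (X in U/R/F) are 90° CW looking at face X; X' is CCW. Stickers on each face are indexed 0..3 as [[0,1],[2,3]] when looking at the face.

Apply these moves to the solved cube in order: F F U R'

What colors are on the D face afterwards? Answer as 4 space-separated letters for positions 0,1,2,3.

After move 1 (F): F=GGGG U=WWOO R=WRWR D=RRYY L=OYOY
After move 2 (F): F=GGGG U=WWYY R=OROR D=WWYY L=OROR
After move 3 (U): U=YWYW F=ORGG R=BBOR B=ORBB L=GGOR
After move 4 (R'): R=BRBO U=YBYO F=OWGW D=WRYG B=YRWB
Query: D face = WRYG

Answer: W R Y G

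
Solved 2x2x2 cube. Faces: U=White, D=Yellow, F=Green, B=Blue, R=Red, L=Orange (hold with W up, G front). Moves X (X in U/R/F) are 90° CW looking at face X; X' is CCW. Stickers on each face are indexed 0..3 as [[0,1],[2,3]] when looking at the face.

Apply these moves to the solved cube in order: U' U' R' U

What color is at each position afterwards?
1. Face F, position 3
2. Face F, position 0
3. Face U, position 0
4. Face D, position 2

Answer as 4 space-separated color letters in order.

Answer: W O W Y

Derivation:
After move 1 (U'): U=WWWW F=OOGG R=GGRR B=RRBB L=BBOO
After move 2 (U'): U=WWWW F=BBGG R=OORR B=GGBB L=RROO
After move 3 (R'): R=OROR U=WBWG F=BWGW D=YBYG B=YGYB
After move 4 (U): U=WWGB F=ORGW R=YGOR B=RRYB L=BWOO
Query 1: F[3] = W
Query 2: F[0] = O
Query 3: U[0] = W
Query 4: D[2] = Y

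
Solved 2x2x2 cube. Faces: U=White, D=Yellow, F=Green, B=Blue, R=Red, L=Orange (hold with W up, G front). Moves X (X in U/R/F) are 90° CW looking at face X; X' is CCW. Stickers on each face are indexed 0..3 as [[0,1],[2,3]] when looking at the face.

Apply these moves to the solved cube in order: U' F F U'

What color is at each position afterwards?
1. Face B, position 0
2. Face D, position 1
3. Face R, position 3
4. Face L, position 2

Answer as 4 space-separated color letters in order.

Answer: O W R O

Derivation:
After move 1 (U'): U=WWWW F=OOGG R=GGRR B=RRBB L=BBOO
After move 2 (F): F=GOGO U=WWOB R=WGWR D=RGYY L=BYOY
After move 3 (F): F=GGOO U=WWYY R=OGBR D=WWYY L=BROG
After move 4 (U'): U=WYWY F=BROO R=GGBR B=OGBB L=RROG
Query 1: B[0] = O
Query 2: D[1] = W
Query 3: R[3] = R
Query 4: L[2] = O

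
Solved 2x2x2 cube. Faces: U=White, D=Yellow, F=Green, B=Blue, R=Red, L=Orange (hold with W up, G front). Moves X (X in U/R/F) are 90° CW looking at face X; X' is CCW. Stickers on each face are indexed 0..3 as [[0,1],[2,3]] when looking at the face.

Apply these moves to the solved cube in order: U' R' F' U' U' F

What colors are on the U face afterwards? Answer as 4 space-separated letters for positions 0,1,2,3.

After move 1 (U'): U=WWWW F=OOGG R=GGRR B=RRBB L=BBOO
After move 2 (R'): R=GRGR U=WBWR F=OWGW D=YOYG B=YRYB
After move 3 (F'): F=WWOG U=WBGG R=ORYR D=BOYG L=BROW
After move 4 (U'): U=BGWG F=BROG R=WWYR B=ORYB L=YROW
After move 5 (U'): U=GGBW F=YROG R=BRYR B=WWYB L=OROW
After move 6 (F): F=OYGR U=GGWR R=BRWR D=YBYG L=OBOO
Query: U face = GGWR

Answer: G G W R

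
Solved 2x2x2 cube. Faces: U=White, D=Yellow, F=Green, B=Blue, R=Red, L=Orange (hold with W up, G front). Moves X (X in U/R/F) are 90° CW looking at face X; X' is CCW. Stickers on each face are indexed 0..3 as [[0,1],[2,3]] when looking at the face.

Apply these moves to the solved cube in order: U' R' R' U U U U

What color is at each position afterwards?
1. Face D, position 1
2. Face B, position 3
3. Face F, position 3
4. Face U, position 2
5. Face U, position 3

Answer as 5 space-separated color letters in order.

After move 1 (U'): U=WWWW F=OOGG R=GGRR B=RRBB L=BBOO
After move 2 (R'): R=GRGR U=WBWR F=OWGW D=YOYG B=YRYB
After move 3 (R'): R=RRGG U=WYWY F=OBGR D=YWYW B=GROB
After move 4 (U): U=WWYY F=RRGR R=GRGG B=BBOB L=OBOO
After move 5 (U): U=YWYW F=GRGR R=BBGG B=OBOB L=RROO
After move 6 (U): U=YYWW F=BBGR R=OBGG B=RROB L=GROO
After move 7 (U): U=WYWY F=OBGR R=RRGG B=GROB L=BBOO
Query 1: D[1] = W
Query 2: B[3] = B
Query 3: F[3] = R
Query 4: U[2] = W
Query 5: U[3] = Y

Answer: W B R W Y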